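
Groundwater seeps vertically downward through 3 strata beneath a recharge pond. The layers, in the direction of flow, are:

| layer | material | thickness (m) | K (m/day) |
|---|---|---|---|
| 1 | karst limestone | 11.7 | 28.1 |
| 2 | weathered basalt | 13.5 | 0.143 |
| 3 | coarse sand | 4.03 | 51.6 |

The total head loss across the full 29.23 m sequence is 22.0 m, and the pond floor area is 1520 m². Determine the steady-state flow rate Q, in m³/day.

352

Flow is perpendicular to layering, so the layers act in series and the equivalent K is the thickness-weighted harmonic mean.
Total thickness L = 11.7 + 13.5 + 4.03 = 29.23 m.
Σ(b_i/K_i) = 11.7/28.1 + 13.5/0.143 + 4.03/51.6 = 94.90 d.
K_eq = L / Σ(b_i/K_i) = 29.23 / 94.90 = 0.3080 m/day.
Q = K_eq · A · (Δh/L) = 0.3080 × 1520 × (22.0/29.23) = 352.4 m³/day.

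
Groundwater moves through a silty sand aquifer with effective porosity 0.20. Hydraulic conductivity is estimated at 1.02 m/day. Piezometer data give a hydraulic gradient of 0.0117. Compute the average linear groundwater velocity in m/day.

0.0597

Hydraulic gradient i = 0.0117.
Darcy flux q = K · i = 1.020 × 0.01170 = 0.01193 m/day.
Seepage velocity v = q / n_e = 0.01193 / 0.20 = 0.05967 m/day.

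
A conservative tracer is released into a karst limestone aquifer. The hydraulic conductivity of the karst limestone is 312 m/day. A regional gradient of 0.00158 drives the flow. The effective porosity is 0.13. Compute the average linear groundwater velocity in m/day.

3.79

Hydraulic gradient i = 0.00158.
Darcy flux q = K · i = 312.0 × 0.001580 = 0.4930 m/day.
Seepage velocity v = q / n_e = 0.4930 / 0.13 = 3.792 m/day.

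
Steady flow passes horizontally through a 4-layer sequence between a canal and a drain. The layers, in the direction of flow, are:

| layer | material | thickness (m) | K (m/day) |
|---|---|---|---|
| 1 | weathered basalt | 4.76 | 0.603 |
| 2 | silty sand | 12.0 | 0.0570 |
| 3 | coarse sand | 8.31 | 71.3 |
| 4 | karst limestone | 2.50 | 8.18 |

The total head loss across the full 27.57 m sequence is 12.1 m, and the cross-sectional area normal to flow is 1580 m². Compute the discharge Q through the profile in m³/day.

87.4

Flow is perpendicular to layering, so the layers act in series and the equivalent K is the thickness-weighted harmonic mean.
Total thickness L = 4.76 + 12.0 + 8.31 + 2.50 = 27.57 m.
Σ(b_i/K_i) = 4.76/0.603 + 12.0/0.0570 + 8.31/71.3 + 2.50/8.18 = 218.8 d.
K_eq = L / Σ(b_i/K_i) = 27.57 / 218.8 = 0.1260 m/day.
Q = K_eq · A · (Δh/L) = 0.1260 × 1580 × (12.1/27.57) = 87.36 m³/day.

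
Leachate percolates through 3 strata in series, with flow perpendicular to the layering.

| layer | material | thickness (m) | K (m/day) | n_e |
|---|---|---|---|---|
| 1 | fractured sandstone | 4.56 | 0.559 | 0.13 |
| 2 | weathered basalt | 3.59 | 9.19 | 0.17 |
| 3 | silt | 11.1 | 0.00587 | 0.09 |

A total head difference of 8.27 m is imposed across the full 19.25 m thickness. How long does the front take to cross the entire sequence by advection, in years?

With flow normal to the layers, continuity requires the same specific discharge q through every layer.
Σ(b_i/K_i) = 4.56/0.559 + 3.59/9.19 + 11.1/0.00587 = 1900 d.
q = Δh / Σ(b_i/K_i) = 8.27 / 1900 = 0.004354 m/day.
In each layer the seepage velocity is v_i = q/n_i, so the layer transit time is t_i = b_i·n_i / q:
  layer 1 (fractured sandstone): t_1 = 4.56 × 0.13 / 0.004354 = 136.2 d
  layer 2 (weathered basalt): t_2 = 3.59 × 0.17 / 0.004354 = 140.2 d
  layer 3 (silt): t_3 = 11.1 × 0.09 / 0.004354 = 229.5 d
Total t = Σ t_i = 505.8 days = 1.385 years.

1.38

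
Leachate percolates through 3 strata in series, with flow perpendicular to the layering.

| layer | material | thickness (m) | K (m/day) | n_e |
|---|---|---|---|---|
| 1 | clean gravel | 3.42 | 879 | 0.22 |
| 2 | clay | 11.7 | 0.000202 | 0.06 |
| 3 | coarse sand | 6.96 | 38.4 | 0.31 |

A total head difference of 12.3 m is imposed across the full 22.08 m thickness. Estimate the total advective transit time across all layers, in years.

46.6

With flow normal to the layers, continuity requires the same specific discharge q through every layer.
Σ(b_i/K_i) = 3.42/879 + 11.7/0.000202 + 6.96/38.4 = 57921 d.
q = Δh / Σ(b_i/K_i) = 12.3 / 57921 = 0.0002124 m/day.
In each layer the seepage velocity is v_i = q/n_i, so the layer transit time is t_i = b_i·n_i / q:
  layer 1 (clean gravel): t_1 = 3.42 × 0.22 / 0.0002124 = 3543 d
  layer 2 (clay): t_2 = 11.7 × 0.06 / 0.0002124 = 3306 d
  layer 3 (coarse sand): t_3 = 6.96 × 0.31 / 0.0002124 = 10160 d
Total t = Σ t_i = 17009 days = 46.57 years.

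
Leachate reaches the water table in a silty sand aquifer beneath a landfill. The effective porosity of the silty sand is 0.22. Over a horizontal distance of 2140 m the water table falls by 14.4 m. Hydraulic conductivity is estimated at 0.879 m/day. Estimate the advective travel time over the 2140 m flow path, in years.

218

Hydraulic gradient i = Δh / L = 14.4 / 2140 = 0.006729.
Darcy flux q = K · i = 0.8790 × 0.006729 = 0.005915 m/day.
Seepage velocity v = q / n_e = 0.005915 / 0.22 = 0.02689 m/day.
Travel time t = L / v = 2140 / 0.02689 = 79597 days = 217.9 years.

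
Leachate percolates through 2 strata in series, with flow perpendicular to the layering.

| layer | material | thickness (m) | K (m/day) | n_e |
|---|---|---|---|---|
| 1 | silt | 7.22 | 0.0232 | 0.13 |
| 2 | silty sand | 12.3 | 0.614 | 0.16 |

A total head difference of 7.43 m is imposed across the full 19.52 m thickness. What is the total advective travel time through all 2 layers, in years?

With flow normal to the layers, continuity requires the same specific discharge q through every layer.
Σ(b_i/K_i) = 7.22/0.0232 + 12.3/0.614 = 331.2 d.
q = Δh / Σ(b_i/K_i) = 7.43 / 331.2 = 0.02243 m/day.
In each layer the seepage velocity is v_i = q/n_i, so the layer transit time is t_i = b_i·n_i / q:
  layer 1 (silt): t_1 = 7.22 × 0.13 / 0.02243 = 41.84 d
  layer 2 (silty sand): t_2 = 12.3 × 0.16 / 0.02243 = 87.74 d
Total t = Σ t_i = 129.6 days = 0.3548 years.

0.355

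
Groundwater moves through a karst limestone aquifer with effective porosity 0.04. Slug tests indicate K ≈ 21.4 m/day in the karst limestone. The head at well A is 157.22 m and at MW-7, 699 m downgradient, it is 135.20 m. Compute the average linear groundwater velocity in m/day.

Hydraulic gradient i = (157.22 − 135.20) / 699 = 22.02 / 699 = 0.03150.
Darcy flux q = K · i = 21.40 × 0.03150 = 0.6741 m/day.
Seepage velocity v = q / n_e = 0.6741 / 0.04 = 16.85 m/day.

16.9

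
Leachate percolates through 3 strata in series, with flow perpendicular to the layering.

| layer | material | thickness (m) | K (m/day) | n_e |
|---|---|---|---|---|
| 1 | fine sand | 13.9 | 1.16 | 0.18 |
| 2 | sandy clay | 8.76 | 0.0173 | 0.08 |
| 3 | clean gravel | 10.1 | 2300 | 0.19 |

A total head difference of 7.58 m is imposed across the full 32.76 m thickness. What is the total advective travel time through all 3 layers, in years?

0.959

With flow normal to the layers, continuity requires the same specific discharge q through every layer.
Σ(b_i/K_i) = 13.9/1.16 + 8.76/0.0173 + 10.1/2300 = 518.3 d.
q = Δh / Σ(b_i/K_i) = 7.58 / 518.3 = 0.01462 m/day.
In each layer the seepage velocity is v_i = q/n_i, so the layer transit time is t_i = b_i·n_i / q:
  layer 1 (fine sand): t_1 = 13.9 × 0.18 / 0.01462 = 171.1 d
  layer 2 (sandy clay): t_2 = 8.76 × 0.08 / 0.01462 = 47.92 d
  layer 3 (clean gravel): t_3 = 10.1 × 0.19 / 0.01462 = 131.2 d
Total t = Σ t_i = 350.2 days = 0.9589 years.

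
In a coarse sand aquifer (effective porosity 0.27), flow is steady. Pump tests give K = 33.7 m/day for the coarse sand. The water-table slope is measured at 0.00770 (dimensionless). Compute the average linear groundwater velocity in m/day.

Hydraulic gradient i = 0.00770.
Darcy flux q = K · i = 33.70 × 0.007700 = 0.2595 m/day.
Seepage velocity v = q / n_e = 0.2595 / 0.27 = 0.9611 m/day.

0.961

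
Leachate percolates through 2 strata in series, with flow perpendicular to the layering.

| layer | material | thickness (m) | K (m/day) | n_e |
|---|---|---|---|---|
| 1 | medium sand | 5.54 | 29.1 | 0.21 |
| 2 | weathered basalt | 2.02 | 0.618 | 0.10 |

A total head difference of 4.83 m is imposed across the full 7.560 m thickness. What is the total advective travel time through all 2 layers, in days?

0.978

With flow normal to the layers, continuity requires the same specific discharge q through every layer.
Σ(b_i/K_i) = 5.54/29.1 + 2.02/0.618 = 3.459 d.
q = Δh / Σ(b_i/K_i) = 4.83 / 3.459 = 1.396 m/day.
In each layer the seepage velocity is v_i = q/n_i, so the layer transit time is t_i = b_i·n_i / q:
  layer 1 (medium sand): t_1 = 5.54 × 0.21 / 1.396 = 0.8332 d
  layer 2 (weathered basalt): t_2 = 2.02 × 0.10 / 1.396 = 0.1447 d
Total t = Σ t_i = 0.9778 days.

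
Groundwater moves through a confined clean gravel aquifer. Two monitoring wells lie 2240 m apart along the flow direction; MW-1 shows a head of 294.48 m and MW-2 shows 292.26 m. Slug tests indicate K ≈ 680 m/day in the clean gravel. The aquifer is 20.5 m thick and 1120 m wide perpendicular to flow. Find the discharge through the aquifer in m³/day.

15500

Cross-sectional area A = 1120 × 20.5 = 22960 m².
Hydraulic gradient i = (294.48 − 292.26) / 2240 = 2.22 / 2240 = 0.0009911.
Darcy's law: Q = K · A · i = 680.0 × 22960 × 0.0009911 = 15473 m³/day.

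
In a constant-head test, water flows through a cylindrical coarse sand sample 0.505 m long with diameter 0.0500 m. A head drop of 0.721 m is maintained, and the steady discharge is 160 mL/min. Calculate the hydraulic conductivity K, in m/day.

Cross-sectional area A = π·(d/2)² = π × (0.0500/2)² = 0.001963 m².
Convert discharge: 160 mL/min = 2.667e-06 m³/s.
Darcy's law rearranged: K = Q·L / (A·Δh) = 2.667e-06 × 0.505 / (0.001963 × 0.721) = 0.0009513 m/s = 82.19 m/day.

82.2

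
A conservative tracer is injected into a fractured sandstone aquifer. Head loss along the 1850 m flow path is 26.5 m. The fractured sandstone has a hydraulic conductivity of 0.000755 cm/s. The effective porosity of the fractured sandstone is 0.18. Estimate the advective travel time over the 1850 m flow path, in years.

Convert K: 0.000755 cm/s × 864 = 0.6523 m/day.
Hydraulic gradient i = Δh / L = 26.5 / 1850 = 0.01432.
Darcy flux q = K · i = 0.6523 × 0.01432 = 0.009344 m/day.
Seepage velocity v = q / n_e = 0.009344 / 0.18 = 0.05191 m/day.
Travel time t = L / v = 1850 / 0.05191 = 35638 days = 97.57 years.

97.6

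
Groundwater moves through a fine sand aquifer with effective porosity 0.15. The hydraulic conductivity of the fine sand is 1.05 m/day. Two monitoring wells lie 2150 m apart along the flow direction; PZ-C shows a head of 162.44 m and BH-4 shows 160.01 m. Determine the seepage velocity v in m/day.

0.00791

Hydraulic gradient i = (162.44 − 160.01) / 2150 = 2.43 / 2150 = 0.001130.
Darcy flux q = K · i = 1.050 × 0.001130 = 0.001187 m/day.
Seepage velocity v = q / n_e = 0.001187 / 0.15 = 0.007912 m/day.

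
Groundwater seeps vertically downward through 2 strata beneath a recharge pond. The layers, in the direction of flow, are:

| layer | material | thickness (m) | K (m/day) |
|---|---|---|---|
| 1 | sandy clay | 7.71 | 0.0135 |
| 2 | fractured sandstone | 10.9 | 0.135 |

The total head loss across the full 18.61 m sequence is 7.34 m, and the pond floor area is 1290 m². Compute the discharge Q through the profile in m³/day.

14.5

Flow is perpendicular to layering, so the layers act in series and the equivalent K is the thickness-weighted harmonic mean.
Total thickness L = 7.71 + 10.9 = 18.61 m.
Σ(b_i/K_i) = 7.71/0.0135 + 10.9/0.135 = 651.9 d.
K_eq = L / Σ(b_i/K_i) = 18.61 / 651.9 = 0.02855 m/day.
Q = K_eq · A · (Δh/L) = 0.02855 × 1290 × (7.34/18.61) = 14.53 m³/day.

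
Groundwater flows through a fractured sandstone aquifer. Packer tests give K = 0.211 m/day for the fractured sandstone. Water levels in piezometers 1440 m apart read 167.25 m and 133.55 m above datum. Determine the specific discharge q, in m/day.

Hydraulic gradient i = (167.25 − 133.55) / 1440 = 33.7 / 1440 = 0.02340.
Specific discharge q = K · i = 0.2110 × 0.02340 = 0.004938 m/day.

0.00494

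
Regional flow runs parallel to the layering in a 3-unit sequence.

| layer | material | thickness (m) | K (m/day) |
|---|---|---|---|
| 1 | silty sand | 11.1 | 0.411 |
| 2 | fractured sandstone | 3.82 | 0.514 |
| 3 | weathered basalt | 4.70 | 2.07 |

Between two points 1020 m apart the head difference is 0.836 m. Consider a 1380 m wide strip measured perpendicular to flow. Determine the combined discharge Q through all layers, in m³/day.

18.4

Flow is parallel to layering, so each bed carries its own Darcy discharge and the transmissivities add.
Σ(K_i·b_i) = 0.411×11.1 + 0.514×3.82 + 2.07×4.70 = 16.25 m²/day.
Hydraulic gradient i = Δh / L = 0.836 / 1020 = 0.0008196.
Q = Σ(K_i·b_i) · W · i = 16.25 × 1380 × 0.0008196 = 18.38 m³/day.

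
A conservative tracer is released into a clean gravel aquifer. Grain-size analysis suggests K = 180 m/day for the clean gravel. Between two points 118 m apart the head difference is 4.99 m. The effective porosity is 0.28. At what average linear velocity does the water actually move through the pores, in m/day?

27.2

Hydraulic gradient i = Δh / L = 4.99 / 118 = 0.04229.
Darcy flux q = K · i = 180.0 × 0.04229 = 7.612 m/day.
Seepage velocity v = q / n_e = 7.612 / 0.28 = 27.19 m/day.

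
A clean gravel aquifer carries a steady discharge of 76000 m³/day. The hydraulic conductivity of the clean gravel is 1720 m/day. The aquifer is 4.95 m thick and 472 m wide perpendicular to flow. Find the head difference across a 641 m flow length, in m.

12.1

Cross-sectional area A = 472 × 4.95 = 2336 m².
From Q = K·A·i, i = Q / (K·A) = 76000 / (1720 × 2336) = 0.01891.
Head loss Δh = i · L = 0.01891 × 641 = 12.12 m.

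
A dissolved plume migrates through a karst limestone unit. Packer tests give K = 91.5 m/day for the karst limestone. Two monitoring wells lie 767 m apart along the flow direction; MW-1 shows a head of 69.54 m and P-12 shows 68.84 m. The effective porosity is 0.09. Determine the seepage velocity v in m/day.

0.928

Hydraulic gradient i = (69.54 − 68.84) / 767 = 0.7 / 767 = 0.0009126.
Darcy flux q = K · i = 91.50 × 0.0009126 = 0.08351 m/day.
Seepage velocity v = q / n_e = 0.08351 / 0.09 = 0.9279 m/day.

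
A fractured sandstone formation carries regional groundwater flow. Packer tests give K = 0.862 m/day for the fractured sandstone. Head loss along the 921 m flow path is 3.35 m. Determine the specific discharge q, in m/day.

Hydraulic gradient i = Δh / L = 3.35 / 921 = 0.003637.
Specific discharge q = K · i = 0.8620 × 0.003637 = 0.003135 m/day.

0.00314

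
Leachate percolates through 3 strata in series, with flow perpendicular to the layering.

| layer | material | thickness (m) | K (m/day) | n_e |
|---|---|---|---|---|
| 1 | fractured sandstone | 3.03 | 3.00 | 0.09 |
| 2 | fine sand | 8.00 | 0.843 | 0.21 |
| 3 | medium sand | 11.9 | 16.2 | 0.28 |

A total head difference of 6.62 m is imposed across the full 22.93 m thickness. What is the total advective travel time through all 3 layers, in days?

8.97

With flow normal to the layers, continuity requires the same specific discharge q through every layer.
Σ(b_i/K_i) = 3.03/3.00 + 8.00/0.843 + 11.9/16.2 = 11.23 d.
q = Δh / Σ(b_i/K_i) = 6.62 / 11.23 = 0.5893 m/day.
In each layer the seepage velocity is v_i = q/n_i, so the layer transit time is t_i = b_i·n_i / q:
  layer 1 (fractured sandstone): t_1 = 3.03 × 0.09 / 0.5893 = 0.4628 d
  layer 2 (fine sand): t_2 = 8.00 × 0.21 / 0.5893 = 2.851 d
  layer 3 (medium sand): t_3 = 11.9 × 0.28 / 0.5893 = 5.655 d
Total t = Σ t_i = 8.968 days.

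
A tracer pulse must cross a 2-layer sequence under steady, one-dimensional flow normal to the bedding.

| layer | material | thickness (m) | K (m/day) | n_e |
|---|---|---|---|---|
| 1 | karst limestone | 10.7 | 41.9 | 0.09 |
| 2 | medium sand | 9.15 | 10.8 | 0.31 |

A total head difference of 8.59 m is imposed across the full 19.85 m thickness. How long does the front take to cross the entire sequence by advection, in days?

With flow normal to the layers, continuity requires the same specific discharge q through every layer.
Σ(b_i/K_i) = 10.7/41.9 + 9.15/10.8 = 1.103 d.
q = Δh / Σ(b_i/K_i) = 8.59 / 1.103 = 7.791 m/day.
In each layer the seepage velocity is v_i = q/n_i, so the layer transit time is t_i = b_i·n_i / q:
  layer 1 (karst limestone): t_1 = 10.7 × 0.09 / 7.791 = 0.1236 d
  layer 2 (medium sand): t_2 = 9.15 × 0.31 / 7.791 = 0.3641 d
Total t = Σ t_i = 0.4877 days.

0.488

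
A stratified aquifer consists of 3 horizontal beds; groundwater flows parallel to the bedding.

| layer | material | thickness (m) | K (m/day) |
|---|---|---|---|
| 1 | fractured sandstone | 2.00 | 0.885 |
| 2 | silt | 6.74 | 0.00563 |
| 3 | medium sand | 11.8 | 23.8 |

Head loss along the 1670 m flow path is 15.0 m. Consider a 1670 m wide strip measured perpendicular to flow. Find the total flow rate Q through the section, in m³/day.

4240

Flow is parallel to layering, so each bed carries its own Darcy discharge and the transmissivities add.
Σ(K_i·b_i) = 0.885×2.00 + 0.00563×6.74 + 23.8×11.8 = 282.6 m²/day.
Hydraulic gradient i = Δh / L = 15.0 / 1670 = 0.008982.
Q = Σ(K_i·b_i) · W · i = 282.6 × 1670 × 0.008982 = 4240 m³/day.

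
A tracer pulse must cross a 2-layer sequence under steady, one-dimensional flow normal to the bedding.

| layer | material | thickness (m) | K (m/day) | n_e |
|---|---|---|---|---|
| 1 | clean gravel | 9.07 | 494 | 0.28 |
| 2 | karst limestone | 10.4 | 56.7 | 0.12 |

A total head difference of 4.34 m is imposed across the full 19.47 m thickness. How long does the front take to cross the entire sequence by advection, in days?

With flow normal to the layers, continuity requires the same specific discharge q through every layer.
Σ(b_i/K_i) = 9.07/494 + 10.4/56.7 = 0.2018 d.
q = Δh / Σ(b_i/K_i) = 4.34 / 0.2018 = 21.51 m/day.
In each layer the seepage velocity is v_i = q/n_i, so the layer transit time is t_i = b_i·n_i / q:
  layer 1 (clean gravel): t_1 = 9.07 × 0.28 / 21.51 = 0.1181 d
  layer 2 (karst limestone): t_2 = 10.4 × 0.12 / 21.51 = 0.05802 d
Total t = Σ t_i = 0.1761 days.

0.176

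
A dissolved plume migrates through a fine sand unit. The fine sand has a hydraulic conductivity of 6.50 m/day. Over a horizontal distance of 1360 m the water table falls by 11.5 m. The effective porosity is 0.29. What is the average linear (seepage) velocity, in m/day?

Hydraulic gradient i = Δh / L = 11.5 / 1360 = 0.008456.
Darcy flux q = K · i = 6.500 × 0.008456 = 0.05496 m/day.
Seepage velocity v = q / n_e = 0.05496 / 0.29 = 0.1895 m/day.

0.190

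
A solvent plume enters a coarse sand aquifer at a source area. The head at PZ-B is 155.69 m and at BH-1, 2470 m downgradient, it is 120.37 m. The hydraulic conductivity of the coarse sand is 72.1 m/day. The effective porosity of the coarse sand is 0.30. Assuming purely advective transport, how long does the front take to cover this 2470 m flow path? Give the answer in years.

Hydraulic gradient i = (155.69 − 120.37) / 2470 = 35.32 / 2470 = 0.01430.
Darcy flux q = K · i = 72.10 × 0.01430 = 1.031 m/day.
Seepage velocity v = q / n_e = 1.031 / 0.30 = 3.437 m/day.
Travel time t = L / v = 2470 / 3.437 = 718.7 days = 1.968 years.

1.97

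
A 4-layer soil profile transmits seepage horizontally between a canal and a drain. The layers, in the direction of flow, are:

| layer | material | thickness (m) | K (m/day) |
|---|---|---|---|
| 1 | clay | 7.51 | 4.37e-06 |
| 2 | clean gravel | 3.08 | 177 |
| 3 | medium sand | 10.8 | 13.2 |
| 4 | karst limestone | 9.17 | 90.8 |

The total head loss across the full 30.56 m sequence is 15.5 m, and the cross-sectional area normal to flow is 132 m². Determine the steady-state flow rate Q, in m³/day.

0.00119

Flow is perpendicular to layering, so the layers act in series and the equivalent K is the thickness-weighted harmonic mean.
Total thickness L = 7.51 + 3.08 + 10.8 + 9.17 = 30.56 m.
Σ(b_i/K_i) = 7.51/4.37e-06 + 3.08/177 + 10.8/13.2 + 9.17/90.8 = 1.719e+06 d.
K_eq = L / Σ(b_i/K_i) = 30.56 / 1.719e+06 = 1.778e-05 m/day.
Q = K_eq · A · (Δh/L) = 1.778e-05 × 132 × (15.5/30.56) = 0.001191 m³/day.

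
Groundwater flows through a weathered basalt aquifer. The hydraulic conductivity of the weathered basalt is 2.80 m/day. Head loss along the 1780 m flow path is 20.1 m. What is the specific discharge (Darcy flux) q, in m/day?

0.0316

Hydraulic gradient i = Δh / L = 20.1 / 1780 = 0.01129.
Specific discharge q = K · i = 2.800 × 0.01129 = 0.03162 m/day.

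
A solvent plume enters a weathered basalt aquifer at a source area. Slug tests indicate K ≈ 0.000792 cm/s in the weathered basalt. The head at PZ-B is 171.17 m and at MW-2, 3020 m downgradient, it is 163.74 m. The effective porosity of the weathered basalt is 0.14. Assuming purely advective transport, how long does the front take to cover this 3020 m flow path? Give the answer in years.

Convert K: 0.000792 cm/s × 864 = 0.6843 m/day.
Hydraulic gradient i = (171.17 − 163.74) / 3020 = 7.43 / 3020 = 0.002460.
Darcy flux q = K · i = 0.6843 × 0.002460 = 0.001684 m/day.
Seepage velocity v = q / n_e = 0.001684 / 0.14 = 0.01203 m/day.
Travel time t = L / v = 3020 / 0.01203 = 2.511e+05 days = 687.6 years.

688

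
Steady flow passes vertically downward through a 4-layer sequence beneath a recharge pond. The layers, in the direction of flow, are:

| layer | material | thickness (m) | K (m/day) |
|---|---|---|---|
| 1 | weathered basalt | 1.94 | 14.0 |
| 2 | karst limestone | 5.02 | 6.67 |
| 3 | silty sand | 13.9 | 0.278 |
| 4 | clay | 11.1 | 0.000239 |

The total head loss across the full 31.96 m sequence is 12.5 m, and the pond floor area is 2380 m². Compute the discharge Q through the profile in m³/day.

Flow is perpendicular to layering, so the layers act in series and the equivalent K is the thickness-weighted harmonic mean.
Total thickness L = 1.94 + 5.02 + 13.9 + 11.1 = 31.96 m.
Σ(b_i/K_i) = 1.94/14.0 + 5.02/6.67 + 13.9/0.278 + 11.1/0.000239 = 46494 d.
K_eq = L / Σ(b_i/K_i) = 31.96 / 46494 = 0.0006874 m/day.
Q = K_eq · A · (Δh/L) = 0.0006874 × 2380 × (12.5/31.96) = 0.6399 m³/day.

0.640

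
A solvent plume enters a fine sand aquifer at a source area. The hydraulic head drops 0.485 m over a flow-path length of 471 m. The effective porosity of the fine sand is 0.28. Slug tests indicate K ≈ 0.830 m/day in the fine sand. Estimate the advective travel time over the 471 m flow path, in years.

Hydraulic gradient i = Δh / L = 0.485 / 471 = 0.001030.
Darcy flux q = K · i = 0.8300 × 0.001030 = 0.0008547 m/day.
Seepage velocity v = q / n_e = 0.0008547 / 0.28 = 0.003052 m/day.
Travel time t = L / v = 471 / 0.003052 = 1.543e+05 days = 422.5 years.

422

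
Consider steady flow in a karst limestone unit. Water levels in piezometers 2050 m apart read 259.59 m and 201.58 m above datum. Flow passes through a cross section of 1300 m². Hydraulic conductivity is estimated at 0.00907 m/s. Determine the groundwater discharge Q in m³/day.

28800

Convert K: 0.00907 m/s × 86400 = 783.6 m/day.
Hydraulic gradient i = (259.59 − 201.58) / 2050 = 58.01 / 2050 = 0.02830.
Darcy's law: Q = K · A · i = 783.6 × 1300 × 0.02830 = 28828 m³/day.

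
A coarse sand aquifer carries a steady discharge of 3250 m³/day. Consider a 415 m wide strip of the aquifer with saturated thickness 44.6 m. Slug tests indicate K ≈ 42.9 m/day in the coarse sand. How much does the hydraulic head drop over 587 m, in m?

2.40

Cross-sectional area A = 415 × 44.6 = 18509 m².
From Q = K·A·i, i = Q / (K·A) = 3250 / (42.90 × 18509) = 0.004093.
Head loss Δh = i · L = 0.004093 × 587 = 2.403 m.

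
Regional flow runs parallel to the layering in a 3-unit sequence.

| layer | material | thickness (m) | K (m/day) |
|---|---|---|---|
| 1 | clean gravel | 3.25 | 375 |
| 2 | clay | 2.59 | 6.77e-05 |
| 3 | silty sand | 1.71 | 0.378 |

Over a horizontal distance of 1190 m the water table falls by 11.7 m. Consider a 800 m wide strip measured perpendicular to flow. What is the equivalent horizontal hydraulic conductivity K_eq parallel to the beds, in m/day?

162

Flow is parallel to layering, so each bed carries its own Darcy discharge and the transmissivities add.
Σ(K_i·b_i) = 375×3.25 + 6.77e-05×2.59 + 0.378×1.71 = 1219 m²/day.
Total thickness b = 7.550 m, so K_eq = Σ(K_i·b_i)/b = 161.5 m/day.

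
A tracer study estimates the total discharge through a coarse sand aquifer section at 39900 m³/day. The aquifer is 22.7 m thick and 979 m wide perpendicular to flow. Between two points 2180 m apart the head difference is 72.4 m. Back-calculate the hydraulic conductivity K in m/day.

Cross-sectional area A = 979 × 22.7 = 22223 m².
Hydraulic gradient i = Δh / L = 72.4 / 2180 = 0.03321.
From Q = K·A·i, K = Q / (A·i) = 39900 / (22223 × 0.03321) = 54.06 m/day.

54.1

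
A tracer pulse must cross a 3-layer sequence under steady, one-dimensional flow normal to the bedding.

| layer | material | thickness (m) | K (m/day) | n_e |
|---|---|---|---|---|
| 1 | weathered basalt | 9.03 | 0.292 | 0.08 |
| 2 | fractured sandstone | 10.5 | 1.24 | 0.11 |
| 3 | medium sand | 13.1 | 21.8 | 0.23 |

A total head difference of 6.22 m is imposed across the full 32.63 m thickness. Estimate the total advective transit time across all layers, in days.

31.4

With flow normal to the layers, continuity requires the same specific discharge q through every layer.
Σ(b_i/K_i) = 9.03/0.292 + 10.5/1.24 + 13.1/21.8 = 39.99 d.
q = Δh / Σ(b_i/K_i) = 6.22 / 39.99 = 0.1555 m/day.
In each layer the seepage velocity is v_i = q/n_i, so the layer transit time is t_i = b_i·n_i / q:
  layer 1 (weathered basalt): t_1 = 9.03 × 0.08 / 0.1555 = 4.645 d
  layer 2 (fractured sandstone): t_2 = 10.5 × 0.11 / 0.1555 = 7.426 d
  layer 3 (medium sand): t_3 = 13.1 × 0.23 / 0.1555 = 19.37 d
Total t = Σ t_i = 31.44 days.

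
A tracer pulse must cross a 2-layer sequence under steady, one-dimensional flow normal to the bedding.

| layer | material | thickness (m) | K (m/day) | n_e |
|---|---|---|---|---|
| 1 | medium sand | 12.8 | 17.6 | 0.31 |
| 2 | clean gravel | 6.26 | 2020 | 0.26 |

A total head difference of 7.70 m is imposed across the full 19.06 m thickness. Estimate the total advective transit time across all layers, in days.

0.531

With flow normal to the layers, continuity requires the same specific discharge q through every layer.
Σ(b_i/K_i) = 12.8/17.6 + 6.26/2020 = 0.7304 d.
q = Δh / Σ(b_i/K_i) = 7.70 / 0.7304 = 10.54 m/day.
In each layer the seepage velocity is v_i = q/n_i, so the layer transit time is t_i = b_i·n_i / q:
  layer 1 (medium sand): t_1 = 12.8 × 0.31 / 10.54 = 0.3764 d
  layer 2 (clean gravel): t_2 = 6.26 × 0.26 / 10.54 = 0.1544 d
Total t = Σ t_i = 0.5308 days.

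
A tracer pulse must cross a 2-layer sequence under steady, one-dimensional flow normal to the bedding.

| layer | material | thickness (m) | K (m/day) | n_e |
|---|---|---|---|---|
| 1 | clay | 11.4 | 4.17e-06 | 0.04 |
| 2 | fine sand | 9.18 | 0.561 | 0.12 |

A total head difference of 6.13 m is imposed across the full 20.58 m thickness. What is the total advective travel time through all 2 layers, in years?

With flow normal to the layers, continuity requires the same specific discharge q through every layer.
Σ(b_i/K_i) = 11.4/4.17e-06 + 9.18/0.561 = 2.734e+06 d.
q = Δh / Σ(b_i/K_i) = 6.13 / 2.734e+06 = 2.242e-06 m/day.
In each layer the seepage velocity is v_i = q/n_i, so the layer transit time is t_i = b_i·n_i / q:
  layer 1 (clay): t_1 = 11.4 × 0.04 / 2.242e-06 = 2.034e+05 d
  layer 2 (fine sand): t_2 = 9.18 × 0.12 / 2.242e-06 = 4.913e+05 d
Total t = Σ t_i = 6.947e+05 days = 1902 years.

1900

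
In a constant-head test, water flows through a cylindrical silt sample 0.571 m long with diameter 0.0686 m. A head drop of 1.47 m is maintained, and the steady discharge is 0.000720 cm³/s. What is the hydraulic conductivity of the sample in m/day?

0.00654

Cross-sectional area A = π·(d/2)² = π × (0.0686/2)² = 0.003696 m².
Convert discharge: 0.000720 cm³/s = 7.200e-10 m³/s.
Darcy's law rearranged: K = Q·L / (A·Δh) = 7.200e-10 × 0.571 / (0.003696 × 1.47) = 7.567e-08 m/s = 0.006538 m/day.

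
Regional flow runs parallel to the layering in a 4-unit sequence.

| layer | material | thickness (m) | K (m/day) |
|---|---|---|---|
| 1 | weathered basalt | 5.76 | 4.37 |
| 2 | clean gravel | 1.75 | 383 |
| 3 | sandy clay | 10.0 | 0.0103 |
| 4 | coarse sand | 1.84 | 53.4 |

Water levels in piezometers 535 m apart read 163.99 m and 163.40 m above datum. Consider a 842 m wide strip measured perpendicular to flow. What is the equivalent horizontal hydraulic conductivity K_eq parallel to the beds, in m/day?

41.0

Flow is parallel to layering, so each bed carries its own Darcy discharge and the transmissivities add.
Σ(K_i·b_i) = 4.37×5.76 + 383×1.75 + 0.0103×10.0 + 53.4×1.84 = 793.8 m²/day.
Total thickness b = 19.35 m, so K_eq = Σ(K_i·b_i)/b = 41.02 m/day.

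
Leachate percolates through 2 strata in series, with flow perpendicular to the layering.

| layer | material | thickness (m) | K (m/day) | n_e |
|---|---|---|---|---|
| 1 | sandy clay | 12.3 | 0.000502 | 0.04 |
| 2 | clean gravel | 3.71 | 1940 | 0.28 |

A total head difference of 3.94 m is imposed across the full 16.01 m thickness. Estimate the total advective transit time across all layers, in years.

26.1

With flow normal to the layers, continuity requires the same specific discharge q through every layer.
Σ(b_i/K_i) = 12.3/0.000502 + 3.71/1940 = 24502 d.
q = Δh / Σ(b_i/K_i) = 3.94 / 24502 = 0.0001608 m/day.
In each layer the seepage velocity is v_i = q/n_i, so the layer transit time is t_i = b_i·n_i / q:
  layer 1 (sandy clay): t_1 = 12.3 × 0.04 / 0.0001608 = 3060 d
  layer 2 (clean gravel): t_2 = 3.71 × 0.28 / 0.0001608 = 6460 d
Total t = Σ t_i = 9520 days = 26.06 years.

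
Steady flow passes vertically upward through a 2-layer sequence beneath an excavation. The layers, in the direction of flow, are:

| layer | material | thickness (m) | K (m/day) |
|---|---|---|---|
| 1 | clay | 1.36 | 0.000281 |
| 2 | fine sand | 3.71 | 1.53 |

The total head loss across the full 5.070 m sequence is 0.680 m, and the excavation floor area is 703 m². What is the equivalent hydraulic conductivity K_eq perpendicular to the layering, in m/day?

0.00105

Flow is perpendicular to layering, so the layers act in series and the equivalent K is the thickness-weighted harmonic mean.
Total thickness L = 1.36 + 3.71 = 5.070 m.
Σ(b_i/K_i) = 1.36/0.000281 + 3.71/1.53 = 4842 d.
K_eq = L / Σ(b_i/K_i) = 5.070 / 4842 = 0.001047 m/day.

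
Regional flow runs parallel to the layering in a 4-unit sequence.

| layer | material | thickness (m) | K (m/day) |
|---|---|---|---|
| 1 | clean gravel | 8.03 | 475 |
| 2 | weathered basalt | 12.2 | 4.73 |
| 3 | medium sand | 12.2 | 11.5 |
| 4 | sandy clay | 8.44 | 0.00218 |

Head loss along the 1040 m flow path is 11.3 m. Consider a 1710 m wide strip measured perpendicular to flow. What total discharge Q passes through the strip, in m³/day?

Flow is parallel to layering, so each bed carries its own Darcy discharge and the transmissivities add.
Σ(K_i·b_i) = 475×8.03 + 4.73×12.2 + 11.5×12.2 + 0.00218×8.44 = 4012 m²/day.
Hydraulic gradient i = Δh / L = 11.3 / 1040 = 0.01087.
Q = Σ(K_i·b_i) · W · i = 4012 × 1710 × 0.01087 = 74547 m³/day.

74500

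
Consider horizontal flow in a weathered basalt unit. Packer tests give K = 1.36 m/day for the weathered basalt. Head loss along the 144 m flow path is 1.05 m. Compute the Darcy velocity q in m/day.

0.00992

Hydraulic gradient i = Δh / L = 1.05 / 144 = 0.007292.
Specific discharge q = K · i = 1.360 × 0.007292 = 0.009917 m/day.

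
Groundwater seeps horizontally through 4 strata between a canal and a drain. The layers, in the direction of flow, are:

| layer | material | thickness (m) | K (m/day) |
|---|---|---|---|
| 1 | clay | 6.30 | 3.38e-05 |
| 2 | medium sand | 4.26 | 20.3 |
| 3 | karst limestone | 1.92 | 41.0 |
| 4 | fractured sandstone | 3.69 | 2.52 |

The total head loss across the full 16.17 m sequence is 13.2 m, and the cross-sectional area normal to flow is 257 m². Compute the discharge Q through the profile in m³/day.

0.0182

Flow is perpendicular to layering, so the layers act in series and the equivalent K is the thickness-weighted harmonic mean.
Total thickness L = 6.30 + 4.26 + 1.92 + 3.69 = 16.17 m.
Σ(b_i/K_i) = 6.30/3.38e-05 + 4.26/20.3 + 1.92/41.0 + 3.69/2.52 = 1.864e+05 d.
K_eq = L / Σ(b_i/K_i) = 16.17 / 1.864e+05 = 8.675e-05 m/day.
Q = K_eq · A · (Δh/L) = 8.675e-05 × 257 × (13.2/16.17) = 0.01820 m³/day.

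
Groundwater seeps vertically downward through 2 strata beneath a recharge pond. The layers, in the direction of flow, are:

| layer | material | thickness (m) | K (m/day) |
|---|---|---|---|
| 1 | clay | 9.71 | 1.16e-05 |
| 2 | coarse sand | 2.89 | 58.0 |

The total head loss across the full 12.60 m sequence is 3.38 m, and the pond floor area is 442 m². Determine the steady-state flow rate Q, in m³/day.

0.00178

Flow is perpendicular to layering, so the layers act in series and the equivalent K is the thickness-weighted harmonic mean.
Total thickness L = 9.71 + 2.89 = 12.60 m.
Σ(b_i/K_i) = 9.71/1.16e-05 + 2.89/58.0 = 8.371e+05 d.
K_eq = L / Σ(b_i/K_i) = 12.60 / 8.371e+05 = 1.505e-05 m/day.
Q = K_eq · A · (Δh/L) = 1.505e-05 × 442 × (3.38/12.60) = 0.001785 m³/day.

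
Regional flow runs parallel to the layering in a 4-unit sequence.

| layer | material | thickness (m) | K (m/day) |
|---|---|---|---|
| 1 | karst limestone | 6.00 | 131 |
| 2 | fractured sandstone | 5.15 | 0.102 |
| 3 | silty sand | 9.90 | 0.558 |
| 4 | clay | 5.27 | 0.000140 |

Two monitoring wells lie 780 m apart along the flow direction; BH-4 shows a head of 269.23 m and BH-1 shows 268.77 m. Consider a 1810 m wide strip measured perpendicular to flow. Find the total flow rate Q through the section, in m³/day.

845

Flow is parallel to layering, so each bed carries its own Darcy discharge and the transmissivities add.
Σ(K_i·b_i) = 131×6.00 + 0.102×5.15 + 0.558×9.90 + 0.000140×5.27 = 792.1 m²/day.
Hydraulic gradient i = (269.23 − 268.77) / 780 = 0.46 / 780 = 0.0005897.
Q = Σ(K_i·b_i) · W · i = 792.1 × 1810 × 0.0005897 = 845.5 m³/day.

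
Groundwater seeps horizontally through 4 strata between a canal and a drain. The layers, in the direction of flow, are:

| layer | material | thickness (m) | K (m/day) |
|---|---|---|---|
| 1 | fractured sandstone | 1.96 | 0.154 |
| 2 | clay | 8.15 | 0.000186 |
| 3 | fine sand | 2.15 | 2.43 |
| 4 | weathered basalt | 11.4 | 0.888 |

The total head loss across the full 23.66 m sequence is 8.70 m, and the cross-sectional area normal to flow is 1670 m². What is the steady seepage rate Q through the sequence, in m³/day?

0.331

Flow is perpendicular to layering, so the layers act in series and the equivalent K is the thickness-weighted harmonic mean.
Total thickness L = 1.96 + 8.15 + 2.15 + 11.4 = 23.66 m.
Σ(b_i/K_i) = 1.96/0.154 + 8.15/0.000186 + 2.15/2.43 + 11.4/0.888 = 43844 d.
K_eq = L / Σ(b_i/K_i) = 23.66 / 43844 = 0.0005396 m/day.
Q = K_eq · A · (Δh/L) = 0.0005396 × 1670 × (8.70/23.66) = 0.3314 m³/day.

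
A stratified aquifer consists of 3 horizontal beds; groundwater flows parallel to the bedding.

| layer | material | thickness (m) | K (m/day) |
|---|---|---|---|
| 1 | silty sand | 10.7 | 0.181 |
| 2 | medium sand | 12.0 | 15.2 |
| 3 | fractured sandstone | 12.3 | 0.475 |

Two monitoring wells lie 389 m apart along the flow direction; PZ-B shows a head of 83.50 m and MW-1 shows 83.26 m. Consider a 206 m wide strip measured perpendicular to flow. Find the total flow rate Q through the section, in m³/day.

Flow is parallel to layering, so each bed carries its own Darcy discharge and the transmissivities add.
Σ(K_i·b_i) = 0.181×10.7 + 15.2×12.0 + 0.475×12.3 = 190.2 m²/day.
Hydraulic gradient i = (83.50 − 83.26) / 389 = 0.24 / 389 = 0.0006170.
Q = Σ(K_i·b_i) · W · i = 190.2 × 206 × 0.0006170 = 24.17 m³/day.

24.2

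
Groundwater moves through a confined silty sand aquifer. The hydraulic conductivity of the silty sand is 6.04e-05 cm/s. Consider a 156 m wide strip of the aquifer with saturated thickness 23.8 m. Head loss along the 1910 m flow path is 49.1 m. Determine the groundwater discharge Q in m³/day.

Convert K: 6.04e-05 cm/s × 864 = 0.05219 m/day.
Cross-sectional area A = 156 × 23.8 = 3713 m².
Hydraulic gradient i = Δh / L = 49.1 / 1910 = 0.02571.
Darcy's law: Q = K · A · i = 0.05219 × 3713 × 0.02571 = 4.981 m³/day.

4.98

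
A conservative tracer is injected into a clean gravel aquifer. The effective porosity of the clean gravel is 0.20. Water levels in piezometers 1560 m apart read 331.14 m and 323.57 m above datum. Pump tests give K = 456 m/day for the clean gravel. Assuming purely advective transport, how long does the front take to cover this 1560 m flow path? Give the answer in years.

Hydraulic gradient i = (331.14 − 323.57) / 1560 = 7.57 / 1560 = 0.004853.
Darcy flux q = K · i = 456.0 × 0.004853 = 2.213 m/day.
Seepage velocity v = q / n_e = 2.213 / 0.20 = 11.06 m/day.
Travel time t = L / v = 1560 / 11.06 = 141.0 days = 0.3860 years.

0.386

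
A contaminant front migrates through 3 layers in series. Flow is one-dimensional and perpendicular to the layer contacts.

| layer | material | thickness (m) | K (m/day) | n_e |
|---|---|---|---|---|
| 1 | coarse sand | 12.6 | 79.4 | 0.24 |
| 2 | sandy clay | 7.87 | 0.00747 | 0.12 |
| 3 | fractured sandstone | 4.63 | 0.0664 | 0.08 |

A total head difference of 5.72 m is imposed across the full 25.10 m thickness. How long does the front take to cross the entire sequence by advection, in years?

With flow normal to the layers, continuity requires the same specific discharge q through every layer.
Σ(b_i/K_i) = 12.6/79.4 + 7.87/0.00747 + 4.63/0.0664 = 1123 d.
q = Δh / Σ(b_i/K_i) = 5.72 / 1123 = 0.005092 m/day.
In each layer the seepage velocity is v_i = q/n_i, so the layer transit time is t_i = b_i·n_i / q:
  layer 1 (coarse sand): t_1 = 12.6 × 0.24 / 0.005092 = 593.9 d
  layer 2 (sandy clay): t_2 = 7.87 × 0.12 / 0.005092 = 185.5 d
  layer 3 (fractured sandstone): t_3 = 4.63 × 0.08 / 0.005092 = 72.75 d
Total t = Σ t_i = 852.2 days = 2.333 years.

2.33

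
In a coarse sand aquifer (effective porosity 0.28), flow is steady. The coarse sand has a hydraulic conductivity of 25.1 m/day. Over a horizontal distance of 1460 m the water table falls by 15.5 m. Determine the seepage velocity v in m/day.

0.952

Hydraulic gradient i = Δh / L = 15.5 / 1460 = 0.01062.
Darcy flux q = K · i = 25.10 × 0.01062 = 0.2665 m/day.
Seepage velocity v = q / n_e = 0.2665 / 0.28 = 0.9517 m/day.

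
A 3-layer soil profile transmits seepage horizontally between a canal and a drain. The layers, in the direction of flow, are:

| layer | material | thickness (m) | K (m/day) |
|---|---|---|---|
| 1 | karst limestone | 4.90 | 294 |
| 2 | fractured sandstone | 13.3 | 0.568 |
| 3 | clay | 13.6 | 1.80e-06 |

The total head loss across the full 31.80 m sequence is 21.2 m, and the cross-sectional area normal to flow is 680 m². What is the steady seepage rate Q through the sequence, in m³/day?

Flow is perpendicular to layering, so the layers act in series and the equivalent K is the thickness-weighted harmonic mean.
Total thickness L = 4.90 + 13.3 + 13.6 = 31.80 m.
Σ(b_i/K_i) = 4.90/294 + 13.3/0.568 + 13.6/1.80e-06 = 7.556e+06 d.
K_eq = L / Σ(b_i/K_i) = 31.80 / 7.556e+06 = 4.209e-06 m/day.
Q = K_eq · A · (Δh/L) = 4.209e-06 × 680 × (21.2/31.80) = 0.001908 m³/day.

0.00191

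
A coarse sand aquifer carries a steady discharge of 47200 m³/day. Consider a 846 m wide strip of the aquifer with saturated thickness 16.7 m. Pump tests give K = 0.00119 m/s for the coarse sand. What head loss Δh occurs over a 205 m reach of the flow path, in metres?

6.66

Convert K: 0.00119 m/s × 86400 = 102.8 m/day.
Cross-sectional area A = 846 × 16.7 = 14128 m².
From Q = K·A·i, i = Q / (K·A) = 47200 / (102.8 × 14128) = 0.03249.
Head loss Δh = i · L = 0.03249 × 205 = 6.661 m.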